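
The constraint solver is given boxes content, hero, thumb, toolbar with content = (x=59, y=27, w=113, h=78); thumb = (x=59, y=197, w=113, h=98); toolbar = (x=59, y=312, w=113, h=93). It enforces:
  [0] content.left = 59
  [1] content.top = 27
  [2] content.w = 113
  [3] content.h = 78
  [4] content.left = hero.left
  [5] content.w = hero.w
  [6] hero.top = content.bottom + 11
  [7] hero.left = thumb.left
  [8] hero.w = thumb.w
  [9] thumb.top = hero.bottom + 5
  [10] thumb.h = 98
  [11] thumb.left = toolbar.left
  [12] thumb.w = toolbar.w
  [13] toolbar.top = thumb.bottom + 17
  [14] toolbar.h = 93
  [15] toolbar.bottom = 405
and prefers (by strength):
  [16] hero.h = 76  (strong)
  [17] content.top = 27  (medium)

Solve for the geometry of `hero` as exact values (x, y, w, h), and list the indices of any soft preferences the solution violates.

1. hero.x = 59  [content.left = hero.left]
2. hero.w = 113  [content.w = hero.w]
3. hero.y = 116  [hero.top = content.bottom + 11]
4. hero.h = 76  [thumb.top = hero.bottom + 5]

hero = (x=59, y=116, w=113, h=76)
violated soft preferences: none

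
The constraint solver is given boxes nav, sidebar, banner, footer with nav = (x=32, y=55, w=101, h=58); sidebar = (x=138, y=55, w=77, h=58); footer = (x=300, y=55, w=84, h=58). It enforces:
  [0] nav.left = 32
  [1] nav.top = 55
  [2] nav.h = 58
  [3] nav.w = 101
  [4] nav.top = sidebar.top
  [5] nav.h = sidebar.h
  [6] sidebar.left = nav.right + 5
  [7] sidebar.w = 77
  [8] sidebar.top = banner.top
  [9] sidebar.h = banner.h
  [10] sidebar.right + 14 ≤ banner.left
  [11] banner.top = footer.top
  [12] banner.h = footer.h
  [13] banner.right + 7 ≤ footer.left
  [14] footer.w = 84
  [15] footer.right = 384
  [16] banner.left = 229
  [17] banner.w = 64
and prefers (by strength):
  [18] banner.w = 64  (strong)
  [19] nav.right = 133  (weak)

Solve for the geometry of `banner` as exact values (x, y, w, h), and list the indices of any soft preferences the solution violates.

1. banner.y = 55  [sidebar.top = banner.top]
2. banner.h = 58  [sidebar.h = banner.h]
3. banner.x = 229  [banner.left = 229]
4. banner.w = 64  [banner.w = 64]

banner = (x=229, y=55, w=64, h=58)
violated soft preferences: none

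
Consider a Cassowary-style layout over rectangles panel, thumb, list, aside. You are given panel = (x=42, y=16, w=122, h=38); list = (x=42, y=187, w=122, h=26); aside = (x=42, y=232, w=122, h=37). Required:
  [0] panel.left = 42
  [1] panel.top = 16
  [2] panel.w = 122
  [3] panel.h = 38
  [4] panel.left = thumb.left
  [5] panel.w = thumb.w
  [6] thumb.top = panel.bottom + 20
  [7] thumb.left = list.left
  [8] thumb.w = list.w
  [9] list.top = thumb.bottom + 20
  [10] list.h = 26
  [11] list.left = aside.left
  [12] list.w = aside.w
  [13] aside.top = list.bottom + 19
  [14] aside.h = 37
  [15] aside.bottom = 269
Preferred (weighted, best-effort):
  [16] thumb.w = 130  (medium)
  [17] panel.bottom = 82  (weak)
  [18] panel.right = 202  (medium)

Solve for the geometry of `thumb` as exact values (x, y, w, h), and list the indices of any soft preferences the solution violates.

1. thumb.x = 42  [panel.left = thumb.left]
2. thumb.w = 122  [panel.w = thumb.w]
3. thumb.y = 74  [thumb.top = panel.bottom + 20]
4. thumb.h = 93  [list.top = thumb.bottom + 20]

thumb = (x=42, y=74, w=122, h=93)
violated soft preferences: 16, 17, 18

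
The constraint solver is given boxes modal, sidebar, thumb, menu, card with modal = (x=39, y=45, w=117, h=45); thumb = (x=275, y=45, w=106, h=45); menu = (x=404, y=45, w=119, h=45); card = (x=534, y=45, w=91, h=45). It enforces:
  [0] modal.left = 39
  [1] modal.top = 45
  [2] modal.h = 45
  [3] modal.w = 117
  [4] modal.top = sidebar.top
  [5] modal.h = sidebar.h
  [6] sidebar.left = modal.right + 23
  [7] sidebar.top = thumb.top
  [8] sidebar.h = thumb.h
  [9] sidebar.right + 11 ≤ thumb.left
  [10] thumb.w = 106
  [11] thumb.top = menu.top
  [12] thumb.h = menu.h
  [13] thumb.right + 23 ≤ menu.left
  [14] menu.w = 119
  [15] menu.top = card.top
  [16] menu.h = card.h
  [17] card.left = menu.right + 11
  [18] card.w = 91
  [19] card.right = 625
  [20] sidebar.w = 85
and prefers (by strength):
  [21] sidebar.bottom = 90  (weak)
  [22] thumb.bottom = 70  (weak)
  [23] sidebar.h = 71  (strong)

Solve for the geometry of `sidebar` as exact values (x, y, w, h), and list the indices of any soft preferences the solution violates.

sidebar = (x=179, y=45, w=85, h=45)
violated soft preferences: 22, 23

1. sidebar.y = 45  [modal.top = sidebar.top]
2. sidebar.h = 45  [modal.h = sidebar.h]
3. sidebar.x = 179  [sidebar.left = modal.right + 23]
4. sidebar.w = 85  [sidebar.w = 85]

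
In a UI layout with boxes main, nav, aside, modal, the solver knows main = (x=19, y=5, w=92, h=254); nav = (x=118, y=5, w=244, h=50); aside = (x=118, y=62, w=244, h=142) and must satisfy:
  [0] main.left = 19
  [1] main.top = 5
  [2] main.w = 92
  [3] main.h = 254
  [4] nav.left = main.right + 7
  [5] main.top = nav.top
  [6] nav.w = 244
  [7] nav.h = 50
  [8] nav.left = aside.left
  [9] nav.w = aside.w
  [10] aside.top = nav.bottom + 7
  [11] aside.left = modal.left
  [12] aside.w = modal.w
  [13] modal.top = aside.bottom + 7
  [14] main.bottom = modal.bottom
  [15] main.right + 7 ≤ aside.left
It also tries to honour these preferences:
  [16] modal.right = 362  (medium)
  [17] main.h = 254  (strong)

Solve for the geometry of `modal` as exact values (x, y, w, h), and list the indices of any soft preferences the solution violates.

1. modal.x = 118  [aside.left = modal.left]
2. modal.w = 244  [aside.w = modal.w]
3. modal.y = 211  [modal.top = aside.bottom + 7]
4. modal.h = 48  [main.bottom = modal.bottom]

modal = (x=118, y=211, w=244, h=48)
violated soft preferences: none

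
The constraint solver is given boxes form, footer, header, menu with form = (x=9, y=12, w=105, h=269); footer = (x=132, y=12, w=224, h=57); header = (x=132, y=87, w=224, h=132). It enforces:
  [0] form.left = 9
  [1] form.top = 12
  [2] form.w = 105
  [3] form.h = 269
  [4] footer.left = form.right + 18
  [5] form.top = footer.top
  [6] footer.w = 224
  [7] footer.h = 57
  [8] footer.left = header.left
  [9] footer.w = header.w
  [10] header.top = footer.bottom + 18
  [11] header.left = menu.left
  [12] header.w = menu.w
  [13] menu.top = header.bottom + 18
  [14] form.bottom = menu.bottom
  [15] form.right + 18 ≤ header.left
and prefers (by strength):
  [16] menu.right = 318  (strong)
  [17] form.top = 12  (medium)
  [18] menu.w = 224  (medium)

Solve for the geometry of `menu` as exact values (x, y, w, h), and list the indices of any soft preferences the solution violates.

menu = (x=132, y=237, w=224, h=44)
violated soft preferences: 16

1. menu.x = 132  [header.left = menu.left]
2. menu.w = 224  [header.w = menu.w]
3. menu.y = 237  [menu.top = header.bottom + 18]
4. menu.h = 44  [form.bottom = menu.bottom]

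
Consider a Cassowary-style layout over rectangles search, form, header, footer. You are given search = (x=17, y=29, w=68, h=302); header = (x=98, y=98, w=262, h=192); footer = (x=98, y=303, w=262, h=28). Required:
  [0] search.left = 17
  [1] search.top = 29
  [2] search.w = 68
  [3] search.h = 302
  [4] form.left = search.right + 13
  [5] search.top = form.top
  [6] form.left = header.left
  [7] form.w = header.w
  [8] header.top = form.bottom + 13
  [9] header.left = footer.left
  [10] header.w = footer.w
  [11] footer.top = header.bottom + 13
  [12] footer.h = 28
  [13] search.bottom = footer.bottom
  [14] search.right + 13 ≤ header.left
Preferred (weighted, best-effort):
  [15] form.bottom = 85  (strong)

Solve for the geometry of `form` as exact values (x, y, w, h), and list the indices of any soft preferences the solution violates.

form = (x=98, y=29, w=262, h=56)
violated soft preferences: none

1. form.x = 98  [form.left = search.right + 13]
2. form.y = 29  [search.top = form.top]
3. form.w = 262  [form.w = header.w]
4. form.h = 56  [header.top = form.bottom + 13]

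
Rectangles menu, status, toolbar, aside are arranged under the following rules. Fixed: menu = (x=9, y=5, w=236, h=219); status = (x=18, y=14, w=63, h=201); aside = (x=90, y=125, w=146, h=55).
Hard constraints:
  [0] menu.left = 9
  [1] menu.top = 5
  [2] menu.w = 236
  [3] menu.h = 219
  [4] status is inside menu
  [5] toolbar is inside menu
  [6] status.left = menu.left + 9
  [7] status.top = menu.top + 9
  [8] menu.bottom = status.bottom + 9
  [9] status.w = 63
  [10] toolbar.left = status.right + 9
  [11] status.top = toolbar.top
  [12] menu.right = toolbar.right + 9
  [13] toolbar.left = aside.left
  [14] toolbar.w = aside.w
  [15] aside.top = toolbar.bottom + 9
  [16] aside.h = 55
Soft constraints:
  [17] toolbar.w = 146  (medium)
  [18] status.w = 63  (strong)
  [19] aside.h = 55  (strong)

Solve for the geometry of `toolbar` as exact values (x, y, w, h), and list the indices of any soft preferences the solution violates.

1. toolbar.x = 90  [toolbar.left = status.right + 9]
2. toolbar.y = 14  [status.top = toolbar.top]
3. toolbar.w = 146  [menu.right = toolbar.right + 9]
4. toolbar.h = 102  [aside.top = toolbar.bottom + 9]

toolbar = (x=90, y=14, w=146, h=102)
violated soft preferences: none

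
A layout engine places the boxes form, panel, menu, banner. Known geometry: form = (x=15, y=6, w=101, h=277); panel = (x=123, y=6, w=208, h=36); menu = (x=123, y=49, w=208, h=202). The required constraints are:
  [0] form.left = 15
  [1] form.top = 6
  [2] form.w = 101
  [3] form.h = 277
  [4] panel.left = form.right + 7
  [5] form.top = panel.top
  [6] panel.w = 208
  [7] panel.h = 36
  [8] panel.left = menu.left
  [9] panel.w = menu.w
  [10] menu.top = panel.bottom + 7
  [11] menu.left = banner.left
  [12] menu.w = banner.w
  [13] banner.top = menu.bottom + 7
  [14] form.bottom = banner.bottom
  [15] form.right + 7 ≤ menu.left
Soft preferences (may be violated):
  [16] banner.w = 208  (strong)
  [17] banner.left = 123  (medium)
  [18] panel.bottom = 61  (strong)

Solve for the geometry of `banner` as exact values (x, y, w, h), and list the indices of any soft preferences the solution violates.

banner = (x=123, y=258, w=208, h=25)
violated soft preferences: 18

1. banner.x = 123  [menu.left = banner.left]
2. banner.w = 208  [menu.w = banner.w]
3. banner.y = 258  [banner.top = menu.bottom + 7]
4. banner.h = 25  [form.bottom = banner.bottom]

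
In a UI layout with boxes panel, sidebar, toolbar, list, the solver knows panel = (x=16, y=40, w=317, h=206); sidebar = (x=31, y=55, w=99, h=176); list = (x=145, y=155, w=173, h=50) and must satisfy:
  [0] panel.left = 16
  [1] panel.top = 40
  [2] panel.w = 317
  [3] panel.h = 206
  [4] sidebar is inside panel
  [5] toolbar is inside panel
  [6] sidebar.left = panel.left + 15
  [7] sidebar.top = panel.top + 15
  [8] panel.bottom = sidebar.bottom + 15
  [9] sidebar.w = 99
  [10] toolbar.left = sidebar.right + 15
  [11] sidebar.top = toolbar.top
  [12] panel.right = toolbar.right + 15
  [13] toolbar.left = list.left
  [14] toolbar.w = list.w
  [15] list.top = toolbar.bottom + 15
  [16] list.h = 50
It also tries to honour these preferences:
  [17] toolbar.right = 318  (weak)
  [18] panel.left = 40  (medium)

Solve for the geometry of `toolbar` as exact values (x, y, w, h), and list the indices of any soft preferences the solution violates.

toolbar = (x=145, y=55, w=173, h=85)
violated soft preferences: 18

1. toolbar.x = 145  [toolbar.left = sidebar.right + 15]
2. toolbar.y = 55  [sidebar.top = toolbar.top]
3. toolbar.w = 173  [panel.right = toolbar.right + 15]
4. toolbar.h = 85  [list.top = toolbar.bottom + 15]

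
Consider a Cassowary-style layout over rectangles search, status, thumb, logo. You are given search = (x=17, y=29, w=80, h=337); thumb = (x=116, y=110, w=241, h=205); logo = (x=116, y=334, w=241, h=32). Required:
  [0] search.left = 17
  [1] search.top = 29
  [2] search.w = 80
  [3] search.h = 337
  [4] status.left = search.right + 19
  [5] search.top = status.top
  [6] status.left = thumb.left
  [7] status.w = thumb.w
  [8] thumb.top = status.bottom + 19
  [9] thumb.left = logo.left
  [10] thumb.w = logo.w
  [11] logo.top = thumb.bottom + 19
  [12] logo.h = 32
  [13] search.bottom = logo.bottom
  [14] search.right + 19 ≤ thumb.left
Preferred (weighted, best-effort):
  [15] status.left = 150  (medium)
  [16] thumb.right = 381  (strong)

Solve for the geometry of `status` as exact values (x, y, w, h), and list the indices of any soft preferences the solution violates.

status = (x=116, y=29, w=241, h=62)
violated soft preferences: 15, 16

1. status.x = 116  [status.left = search.right + 19]
2. status.y = 29  [search.top = status.top]
3. status.w = 241  [status.w = thumb.w]
4. status.h = 62  [thumb.top = status.bottom + 19]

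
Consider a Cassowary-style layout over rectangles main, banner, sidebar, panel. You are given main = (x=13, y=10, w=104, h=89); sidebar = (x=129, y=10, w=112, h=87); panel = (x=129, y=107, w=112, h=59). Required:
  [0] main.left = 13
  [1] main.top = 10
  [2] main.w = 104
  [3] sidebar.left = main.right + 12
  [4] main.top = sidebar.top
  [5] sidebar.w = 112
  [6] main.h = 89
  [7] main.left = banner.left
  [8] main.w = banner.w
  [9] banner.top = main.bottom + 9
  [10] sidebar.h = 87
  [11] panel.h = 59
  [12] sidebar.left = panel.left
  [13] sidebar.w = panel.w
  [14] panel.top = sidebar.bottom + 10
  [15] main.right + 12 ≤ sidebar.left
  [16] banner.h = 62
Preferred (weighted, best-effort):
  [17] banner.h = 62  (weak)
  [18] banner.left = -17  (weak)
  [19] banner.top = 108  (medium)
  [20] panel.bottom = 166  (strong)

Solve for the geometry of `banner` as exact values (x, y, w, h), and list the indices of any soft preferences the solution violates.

1. banner.x = 13  [main.left = banner.left]
2. banner.w = 104  [main.w = banner.w]
3. banner.y = 108  [banner.top = main.bottom + 9]
4. banner.h = 62  [banner.h = 62]

banner = (x=13, y=108, w=104, h=62)
violated soft preferences: 18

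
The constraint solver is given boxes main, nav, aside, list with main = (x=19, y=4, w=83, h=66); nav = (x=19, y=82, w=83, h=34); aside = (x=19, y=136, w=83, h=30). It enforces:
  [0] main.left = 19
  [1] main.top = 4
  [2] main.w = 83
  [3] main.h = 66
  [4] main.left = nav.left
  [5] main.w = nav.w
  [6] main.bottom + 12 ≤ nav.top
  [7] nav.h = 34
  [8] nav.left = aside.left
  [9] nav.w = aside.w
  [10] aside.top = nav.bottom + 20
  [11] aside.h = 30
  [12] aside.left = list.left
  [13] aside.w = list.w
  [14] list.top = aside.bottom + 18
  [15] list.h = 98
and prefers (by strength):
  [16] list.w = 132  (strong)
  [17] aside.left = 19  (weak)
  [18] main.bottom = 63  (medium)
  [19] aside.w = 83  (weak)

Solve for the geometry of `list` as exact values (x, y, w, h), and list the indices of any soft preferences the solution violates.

list = (x=19, y=184, w=83, h=98)
violated soft preferences: 16, 18

1. list.x = 19  [aside.left = list.left]
2. list.w = 83  [aside.w = list.w]
3. list.y = 184  [list.top = aside.bottom + 18]
4. list.h = 98  [list.h = 98]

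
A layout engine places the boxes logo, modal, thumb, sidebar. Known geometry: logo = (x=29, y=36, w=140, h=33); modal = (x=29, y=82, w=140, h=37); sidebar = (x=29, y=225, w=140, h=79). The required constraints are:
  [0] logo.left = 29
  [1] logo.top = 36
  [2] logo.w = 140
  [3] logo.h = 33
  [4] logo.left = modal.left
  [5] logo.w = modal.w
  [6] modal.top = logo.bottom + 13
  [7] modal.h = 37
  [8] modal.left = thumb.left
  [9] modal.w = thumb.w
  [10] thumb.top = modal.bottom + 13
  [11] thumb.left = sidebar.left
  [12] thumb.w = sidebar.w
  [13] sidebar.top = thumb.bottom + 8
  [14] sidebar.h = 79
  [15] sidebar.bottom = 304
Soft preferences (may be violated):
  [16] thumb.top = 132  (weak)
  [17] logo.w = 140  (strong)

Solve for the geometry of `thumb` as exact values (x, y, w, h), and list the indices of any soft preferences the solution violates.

1. thumb.x = 29  [modal.left = thumb.left]
2. thumb.w = 140  [modal.w = thumb.w]
3. thumb.y = 132  [thumb.top = modal.bottom + 13]
4. thumb.h = 85  [sidebar.top = thumb.bottom + 8]

thumb = (x=29, y=132, w=140, h=85)
violated soft preferences: none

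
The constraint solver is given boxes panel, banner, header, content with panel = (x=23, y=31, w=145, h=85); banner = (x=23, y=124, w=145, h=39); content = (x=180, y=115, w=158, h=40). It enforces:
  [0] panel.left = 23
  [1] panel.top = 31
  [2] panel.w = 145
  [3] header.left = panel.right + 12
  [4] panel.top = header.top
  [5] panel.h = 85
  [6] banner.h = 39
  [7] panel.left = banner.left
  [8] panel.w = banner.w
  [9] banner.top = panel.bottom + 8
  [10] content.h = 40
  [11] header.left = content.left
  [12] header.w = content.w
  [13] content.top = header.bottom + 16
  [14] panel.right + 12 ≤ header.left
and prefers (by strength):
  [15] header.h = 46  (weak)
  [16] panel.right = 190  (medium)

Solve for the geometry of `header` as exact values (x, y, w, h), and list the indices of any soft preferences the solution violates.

1. header.x = 180  [header.left = panel.right + 12]
2. header.y = 31  [panel.top = header.top]
3. header.w = 158  [header.w = content.w]
4. header.h = 68  [content.top = header.bottom + 16]

header = (x=180, y=31, w=158, h=68)
violated soft preferences: 15, 16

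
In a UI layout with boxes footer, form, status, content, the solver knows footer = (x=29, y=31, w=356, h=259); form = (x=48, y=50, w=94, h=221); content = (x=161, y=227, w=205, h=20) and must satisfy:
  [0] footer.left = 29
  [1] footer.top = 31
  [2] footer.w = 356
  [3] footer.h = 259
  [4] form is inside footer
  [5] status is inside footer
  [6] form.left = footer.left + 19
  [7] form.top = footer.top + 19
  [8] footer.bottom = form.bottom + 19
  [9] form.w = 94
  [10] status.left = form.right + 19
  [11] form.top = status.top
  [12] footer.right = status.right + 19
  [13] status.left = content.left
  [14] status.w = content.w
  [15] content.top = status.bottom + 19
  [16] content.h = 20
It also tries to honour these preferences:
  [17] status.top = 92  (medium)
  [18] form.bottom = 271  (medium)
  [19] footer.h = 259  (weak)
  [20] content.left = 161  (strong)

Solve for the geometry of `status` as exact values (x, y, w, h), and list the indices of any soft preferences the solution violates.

status = (x=161, y=50, w=205, h=158)
violated soft preferences: 17

1. status.x = 161  [status.left = form.right + 19]
2. status.y = 50  [form.top = status.top]
3. status.w = 205  [footer.right = status.right + 19]
4. status.h = 158  [content.top = status.bottom + 19]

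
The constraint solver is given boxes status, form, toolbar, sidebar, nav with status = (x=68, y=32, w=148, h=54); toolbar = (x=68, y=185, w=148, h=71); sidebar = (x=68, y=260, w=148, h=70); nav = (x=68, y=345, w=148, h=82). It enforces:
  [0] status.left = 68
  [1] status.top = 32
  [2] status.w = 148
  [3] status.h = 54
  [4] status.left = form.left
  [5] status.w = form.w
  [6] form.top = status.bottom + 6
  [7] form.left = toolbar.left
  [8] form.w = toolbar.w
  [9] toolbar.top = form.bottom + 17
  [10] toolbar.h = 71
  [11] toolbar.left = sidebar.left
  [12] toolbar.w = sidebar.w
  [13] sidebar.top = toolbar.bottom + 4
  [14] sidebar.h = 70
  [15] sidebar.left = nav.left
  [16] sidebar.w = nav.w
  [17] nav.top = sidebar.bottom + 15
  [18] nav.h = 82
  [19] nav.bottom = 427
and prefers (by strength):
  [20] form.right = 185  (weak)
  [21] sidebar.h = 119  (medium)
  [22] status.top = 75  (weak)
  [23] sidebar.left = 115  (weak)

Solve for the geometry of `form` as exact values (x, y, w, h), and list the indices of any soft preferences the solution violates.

1. form.x = 68  [status.left = form.left]
2. form.w = 148  [status.w = form.w]
3. form.y = 92  [form.top = status.bottom + 6]
4. form.h = 76  [toolbar.top = form.bottom + 17]

form = (x=68, y=92, w=148, h=76)
violated soft preferences: 20, 21, 22, 23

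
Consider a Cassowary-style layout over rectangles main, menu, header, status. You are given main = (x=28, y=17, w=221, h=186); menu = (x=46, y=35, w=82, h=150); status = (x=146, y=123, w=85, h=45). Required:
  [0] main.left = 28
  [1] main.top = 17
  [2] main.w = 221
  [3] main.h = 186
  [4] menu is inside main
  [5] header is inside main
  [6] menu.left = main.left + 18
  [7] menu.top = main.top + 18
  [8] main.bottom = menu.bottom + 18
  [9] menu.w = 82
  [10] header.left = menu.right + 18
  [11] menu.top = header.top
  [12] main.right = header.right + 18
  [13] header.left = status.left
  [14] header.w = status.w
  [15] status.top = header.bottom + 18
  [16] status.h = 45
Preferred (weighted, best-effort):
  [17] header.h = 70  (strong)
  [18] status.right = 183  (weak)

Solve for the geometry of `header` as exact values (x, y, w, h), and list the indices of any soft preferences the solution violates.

header = (x=146, y=35, w=85, h=70)
violated soft preferences: 18

1. header.x = 146  [header.left = menu.right + 18]
2. header.y = 35  [menu.top = header.top]
3. header.w = 85  [main.right = header.right + 18]
4. header.h = 70  [status.top = header.bottom + 18]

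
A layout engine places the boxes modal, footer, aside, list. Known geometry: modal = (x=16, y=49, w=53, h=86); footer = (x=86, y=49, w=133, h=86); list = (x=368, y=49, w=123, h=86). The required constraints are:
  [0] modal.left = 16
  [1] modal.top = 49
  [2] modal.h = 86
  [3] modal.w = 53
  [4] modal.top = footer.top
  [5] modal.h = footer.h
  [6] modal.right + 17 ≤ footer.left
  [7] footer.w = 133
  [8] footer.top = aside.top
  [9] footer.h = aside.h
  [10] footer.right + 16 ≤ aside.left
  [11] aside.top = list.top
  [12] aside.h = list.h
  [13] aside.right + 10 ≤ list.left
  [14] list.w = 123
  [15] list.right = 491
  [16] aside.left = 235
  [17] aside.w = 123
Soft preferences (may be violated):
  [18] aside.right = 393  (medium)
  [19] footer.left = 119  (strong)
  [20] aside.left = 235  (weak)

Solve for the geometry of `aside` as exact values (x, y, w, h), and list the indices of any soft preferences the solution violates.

aside = (x=235, y=49, w=123, h=86)
violated soft preferences: 18, 19

1. aside.y = 49  [footer.top = aside.top]
2. aside.h = 86  [footer.h = aside.h]
3. aside.x = 235  [aside.left = 235]
4. aside.w = 123  [aside.w = 123]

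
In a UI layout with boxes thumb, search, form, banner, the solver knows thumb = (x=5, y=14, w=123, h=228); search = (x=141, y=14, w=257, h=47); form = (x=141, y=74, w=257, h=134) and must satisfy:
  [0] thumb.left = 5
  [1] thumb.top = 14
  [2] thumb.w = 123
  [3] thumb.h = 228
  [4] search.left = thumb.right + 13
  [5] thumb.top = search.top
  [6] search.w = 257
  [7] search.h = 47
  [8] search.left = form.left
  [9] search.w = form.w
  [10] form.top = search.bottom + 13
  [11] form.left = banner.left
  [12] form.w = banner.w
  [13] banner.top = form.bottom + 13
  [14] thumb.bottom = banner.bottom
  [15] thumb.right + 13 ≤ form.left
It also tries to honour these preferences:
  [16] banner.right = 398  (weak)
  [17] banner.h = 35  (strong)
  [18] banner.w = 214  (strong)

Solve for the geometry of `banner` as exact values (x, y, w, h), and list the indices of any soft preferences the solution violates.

banner = (x=141, y=221, w=257, h=21)
violated soft preferences: 17, 18

1. banner.x = 141  [form.left = banner.left]
2. banner.w = 257  [form.w = banner.w]
3. banner.y = 221  [banner.top = form.bottom + 13]
4. banner.h = 21  [thumb.bottom = banner.bottom]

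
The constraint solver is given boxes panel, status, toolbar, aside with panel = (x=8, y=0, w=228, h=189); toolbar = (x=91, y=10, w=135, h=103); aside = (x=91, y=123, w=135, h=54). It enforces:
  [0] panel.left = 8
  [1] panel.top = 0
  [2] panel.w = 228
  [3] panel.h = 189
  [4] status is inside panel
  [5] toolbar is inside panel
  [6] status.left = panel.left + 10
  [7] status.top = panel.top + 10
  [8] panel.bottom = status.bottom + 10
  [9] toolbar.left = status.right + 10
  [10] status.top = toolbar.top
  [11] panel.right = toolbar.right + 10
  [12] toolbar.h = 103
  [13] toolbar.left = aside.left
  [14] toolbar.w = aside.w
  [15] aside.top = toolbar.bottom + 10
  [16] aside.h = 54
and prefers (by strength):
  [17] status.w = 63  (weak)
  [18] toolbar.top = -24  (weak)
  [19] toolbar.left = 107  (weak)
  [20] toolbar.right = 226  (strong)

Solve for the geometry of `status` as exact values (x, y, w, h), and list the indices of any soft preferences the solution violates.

status = (x=18, y=10, w=63, h=169)
violated soft preferences: 18, 19

1. status.x = 18  [status.left = panel.left + 10]
2. status.y = 10  [status.top = panel.top + 10]
3. status.h = 169  [panel.bottom = status.bottom + 10]
4. status.w = 63  [toolbar.left = status.right + 10]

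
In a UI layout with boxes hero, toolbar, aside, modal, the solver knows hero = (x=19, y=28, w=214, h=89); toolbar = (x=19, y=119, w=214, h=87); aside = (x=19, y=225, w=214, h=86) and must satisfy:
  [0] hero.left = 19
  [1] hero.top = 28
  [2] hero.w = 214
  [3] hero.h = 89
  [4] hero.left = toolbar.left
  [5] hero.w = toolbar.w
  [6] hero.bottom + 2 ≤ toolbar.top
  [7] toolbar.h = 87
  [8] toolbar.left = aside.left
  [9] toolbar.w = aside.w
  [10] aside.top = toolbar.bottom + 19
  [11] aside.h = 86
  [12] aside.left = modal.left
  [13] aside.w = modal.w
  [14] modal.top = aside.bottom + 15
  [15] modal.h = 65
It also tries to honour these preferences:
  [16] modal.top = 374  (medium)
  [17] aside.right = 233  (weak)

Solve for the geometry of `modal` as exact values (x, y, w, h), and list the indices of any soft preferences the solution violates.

1. modal.x = 19  [aside.left = modal.left]
2. modal.w = 214  [aside.w = modal.w]
3. modal.y = 326  [modal.top = aside.bottom + 15]
4. modal.h = 65  [modal.h = 65]

modal = (x=19, y=326, w=214, h=65)
violated soft preferences: 16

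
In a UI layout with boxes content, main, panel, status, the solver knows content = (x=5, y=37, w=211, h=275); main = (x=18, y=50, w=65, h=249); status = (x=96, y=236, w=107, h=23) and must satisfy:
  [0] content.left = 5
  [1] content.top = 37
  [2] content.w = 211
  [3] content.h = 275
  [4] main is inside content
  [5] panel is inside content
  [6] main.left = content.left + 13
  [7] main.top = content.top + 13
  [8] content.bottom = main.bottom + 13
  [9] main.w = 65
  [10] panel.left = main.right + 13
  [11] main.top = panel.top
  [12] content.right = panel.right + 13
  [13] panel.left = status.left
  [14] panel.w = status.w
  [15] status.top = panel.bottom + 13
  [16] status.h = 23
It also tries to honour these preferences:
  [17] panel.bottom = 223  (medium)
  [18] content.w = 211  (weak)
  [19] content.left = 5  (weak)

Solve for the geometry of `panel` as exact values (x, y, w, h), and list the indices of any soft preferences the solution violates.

panel = (x=96, y=50, w=107, h=173)
violated soft preferences: none

1. panel.x = 96  [panel.left = main.right + 13]
2. panel.y = 50  [main.top = panel.top]
3. panel.w = 107  [content.right = panel.right + 13]
4. panel.h = 173  [status.top = panel.bottom + 13]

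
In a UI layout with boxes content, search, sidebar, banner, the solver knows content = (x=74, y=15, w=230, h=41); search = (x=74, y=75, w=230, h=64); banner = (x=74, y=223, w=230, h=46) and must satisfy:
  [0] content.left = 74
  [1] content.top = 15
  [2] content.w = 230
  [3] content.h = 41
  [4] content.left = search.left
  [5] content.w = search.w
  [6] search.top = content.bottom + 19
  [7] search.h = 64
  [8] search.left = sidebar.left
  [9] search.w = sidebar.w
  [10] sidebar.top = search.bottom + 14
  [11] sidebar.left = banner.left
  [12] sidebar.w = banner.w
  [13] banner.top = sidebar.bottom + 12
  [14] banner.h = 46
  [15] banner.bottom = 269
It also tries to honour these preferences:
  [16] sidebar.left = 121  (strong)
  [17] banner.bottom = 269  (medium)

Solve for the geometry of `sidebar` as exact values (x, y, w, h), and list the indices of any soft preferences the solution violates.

1. sidebar.x = 74  [search.left = sidebar.left]
2. sidebar.w = 230  [search.w = sidebar.w]
3. sidebar.y = 153  [sidebar.top = search.bottom + 14]
4. sidebar.h = 58  [banner.top = sidebar.bottom + 12]

sidebar = (x=74, y=153, w=230, h=58)
violated soft preferences: 16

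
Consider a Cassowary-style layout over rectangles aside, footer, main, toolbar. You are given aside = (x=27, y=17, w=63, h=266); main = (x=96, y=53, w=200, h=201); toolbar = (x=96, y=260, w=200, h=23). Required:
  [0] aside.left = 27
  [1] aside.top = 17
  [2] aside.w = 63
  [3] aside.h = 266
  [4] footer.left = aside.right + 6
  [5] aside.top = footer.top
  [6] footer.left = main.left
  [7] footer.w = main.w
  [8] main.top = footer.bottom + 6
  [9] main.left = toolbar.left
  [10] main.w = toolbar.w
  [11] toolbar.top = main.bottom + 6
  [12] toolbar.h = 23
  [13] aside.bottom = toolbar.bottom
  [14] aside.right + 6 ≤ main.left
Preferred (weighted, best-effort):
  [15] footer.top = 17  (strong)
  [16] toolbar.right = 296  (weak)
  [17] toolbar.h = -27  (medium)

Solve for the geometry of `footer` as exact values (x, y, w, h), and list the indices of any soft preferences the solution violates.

footer = (x=96, y=17, w=200, h=30)
violated soft preferences: 17

1. footer.x = 96  [footer.left = aside.right + 6]
2. footer.y = 17  [aside.top = footer.top]
3. footer.w = 200  [footer.w = main.w]
4. footer.h = 30  [main.top = footer.bottom + 6]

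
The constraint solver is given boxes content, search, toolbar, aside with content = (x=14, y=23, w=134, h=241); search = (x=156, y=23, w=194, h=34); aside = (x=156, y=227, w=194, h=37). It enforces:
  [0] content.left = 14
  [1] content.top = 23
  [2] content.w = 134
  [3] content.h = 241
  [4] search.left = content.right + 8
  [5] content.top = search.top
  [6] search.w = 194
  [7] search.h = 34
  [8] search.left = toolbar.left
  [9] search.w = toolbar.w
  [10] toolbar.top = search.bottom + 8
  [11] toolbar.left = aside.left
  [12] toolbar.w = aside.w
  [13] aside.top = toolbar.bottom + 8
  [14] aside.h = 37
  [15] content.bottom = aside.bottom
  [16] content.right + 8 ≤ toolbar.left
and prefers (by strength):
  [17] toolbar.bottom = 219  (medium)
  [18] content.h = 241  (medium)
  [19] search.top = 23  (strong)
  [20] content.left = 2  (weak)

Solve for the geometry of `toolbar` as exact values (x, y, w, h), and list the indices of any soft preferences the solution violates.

1. toolbar.x = 156  [search.left = toolbar.left]
2. toolbar.w = 194  [search.w = toolbar.w]
3. toolbar.y = 65  [toolbar.top = search.bottom + 8]
4. toolbar.h = 154  [aside.top = toolbar.bottom + 8]

toolbar = (x=156, y=65, w=194, h=154)
violated soft preferences: 20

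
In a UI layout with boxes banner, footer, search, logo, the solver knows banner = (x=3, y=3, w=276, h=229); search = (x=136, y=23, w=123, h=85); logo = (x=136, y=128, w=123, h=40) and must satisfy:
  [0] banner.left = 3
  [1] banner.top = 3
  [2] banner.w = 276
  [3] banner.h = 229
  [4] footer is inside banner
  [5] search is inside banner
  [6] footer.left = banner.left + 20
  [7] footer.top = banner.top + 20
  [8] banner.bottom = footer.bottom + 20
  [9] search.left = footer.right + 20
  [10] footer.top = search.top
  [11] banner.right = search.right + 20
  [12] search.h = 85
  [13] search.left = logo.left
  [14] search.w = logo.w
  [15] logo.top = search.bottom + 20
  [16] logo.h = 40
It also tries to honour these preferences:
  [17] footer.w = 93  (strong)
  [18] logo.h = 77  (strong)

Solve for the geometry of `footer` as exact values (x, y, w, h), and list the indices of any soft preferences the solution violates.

footer = (x=23, y=23, w=93, h=189)
violated soft preferences: 18

1. footer.x = 23  [footer.left = banner.left + 20]
2. footer.y = 23  [footer.top = banner.top + 20]
3. footer.h = 189  [banner.bottom = footer.bottom + 20]
4. footer.w = 93  [search.left = footer.right + 20]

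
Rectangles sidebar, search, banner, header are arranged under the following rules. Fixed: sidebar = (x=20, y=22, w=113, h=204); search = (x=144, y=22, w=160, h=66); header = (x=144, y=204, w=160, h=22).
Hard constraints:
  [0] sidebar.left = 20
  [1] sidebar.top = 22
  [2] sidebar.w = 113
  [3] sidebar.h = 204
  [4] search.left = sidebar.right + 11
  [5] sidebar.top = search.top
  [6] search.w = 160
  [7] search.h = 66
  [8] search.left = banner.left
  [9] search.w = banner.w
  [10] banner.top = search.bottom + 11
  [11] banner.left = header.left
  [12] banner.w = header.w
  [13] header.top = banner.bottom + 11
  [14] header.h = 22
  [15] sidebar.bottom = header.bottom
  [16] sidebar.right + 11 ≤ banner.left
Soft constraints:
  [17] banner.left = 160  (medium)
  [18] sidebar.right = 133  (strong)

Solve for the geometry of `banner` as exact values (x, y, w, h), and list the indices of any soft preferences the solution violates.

1. banner.x = 144  [search.left = banner.left]
2. banner.w = 160  [search.w = banner.w]
3. banner.y = 99  [banner.top = search.bottom + 11]
4. banner.h = 94  [header.top = banner.bottom + 11]

banner = (x=144, y=99, w=160, h=94)
violated soft preferences: 17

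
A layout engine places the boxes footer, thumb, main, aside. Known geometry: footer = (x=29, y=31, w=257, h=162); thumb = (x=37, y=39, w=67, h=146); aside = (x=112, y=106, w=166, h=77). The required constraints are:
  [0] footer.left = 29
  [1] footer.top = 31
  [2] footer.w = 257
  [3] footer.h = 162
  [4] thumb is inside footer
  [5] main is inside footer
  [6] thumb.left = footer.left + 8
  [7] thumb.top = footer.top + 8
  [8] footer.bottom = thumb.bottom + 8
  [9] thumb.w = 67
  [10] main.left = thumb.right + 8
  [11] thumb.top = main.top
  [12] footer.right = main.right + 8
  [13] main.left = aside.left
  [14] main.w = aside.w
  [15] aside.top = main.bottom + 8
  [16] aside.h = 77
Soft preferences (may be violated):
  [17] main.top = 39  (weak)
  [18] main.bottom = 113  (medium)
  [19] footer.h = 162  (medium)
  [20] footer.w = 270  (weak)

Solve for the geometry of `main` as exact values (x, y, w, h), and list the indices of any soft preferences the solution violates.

1. main.x = 112  [main.left = thumb.right + 8]
2. main.y = 39  [thumb.top = main.top]
3. main.w = 166  [footer.right = main.right + 8]
4. main.h = 59  [aside.top = main.bottom + 8]

main = (x=112, y=39, w=166, h=59)
violated soft preferences: 18, 20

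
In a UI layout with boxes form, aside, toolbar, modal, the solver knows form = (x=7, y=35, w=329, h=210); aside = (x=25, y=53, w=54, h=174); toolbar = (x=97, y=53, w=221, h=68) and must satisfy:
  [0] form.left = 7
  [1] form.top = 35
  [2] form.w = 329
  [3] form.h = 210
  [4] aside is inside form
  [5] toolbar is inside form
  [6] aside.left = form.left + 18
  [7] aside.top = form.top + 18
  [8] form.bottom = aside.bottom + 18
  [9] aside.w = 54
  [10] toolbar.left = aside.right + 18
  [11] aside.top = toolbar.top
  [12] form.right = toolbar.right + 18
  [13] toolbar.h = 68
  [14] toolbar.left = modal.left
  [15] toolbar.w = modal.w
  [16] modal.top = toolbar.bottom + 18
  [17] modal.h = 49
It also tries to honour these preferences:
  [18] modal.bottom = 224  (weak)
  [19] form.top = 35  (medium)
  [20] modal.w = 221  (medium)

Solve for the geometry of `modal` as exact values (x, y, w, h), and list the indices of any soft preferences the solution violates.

modal = (x=97, y=139, w=221, h=49)
violated soft preferences: 18

1. modal.x = 97  [toolbar.left = modal.left]
2. modal.w = 221  [toolbar.w = modal.w]
3. modal.y = 139  [modal.top = toolbar.bottom + 18]
4. modal.h = 49  [modal.h = 49]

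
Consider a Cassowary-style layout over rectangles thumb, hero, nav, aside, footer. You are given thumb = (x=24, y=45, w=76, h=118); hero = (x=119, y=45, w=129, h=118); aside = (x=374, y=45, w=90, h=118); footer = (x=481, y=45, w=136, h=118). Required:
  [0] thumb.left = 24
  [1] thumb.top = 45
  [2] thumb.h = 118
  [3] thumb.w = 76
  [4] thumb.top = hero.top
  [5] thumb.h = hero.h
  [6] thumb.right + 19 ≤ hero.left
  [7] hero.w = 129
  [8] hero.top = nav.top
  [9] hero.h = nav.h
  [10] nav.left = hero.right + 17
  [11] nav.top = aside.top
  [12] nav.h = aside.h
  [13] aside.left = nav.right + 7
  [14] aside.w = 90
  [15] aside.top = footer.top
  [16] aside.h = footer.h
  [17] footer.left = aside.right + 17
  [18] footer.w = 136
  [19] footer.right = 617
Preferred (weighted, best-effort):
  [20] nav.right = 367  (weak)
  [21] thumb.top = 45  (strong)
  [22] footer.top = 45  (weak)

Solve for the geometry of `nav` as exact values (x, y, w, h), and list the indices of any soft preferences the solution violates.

1. nav.y = 45  [hero.top = nav.top]
2. nav.h = 118  [hero.h = nav.h]
3. nav.x = 265  [nav.left = hero.right + 17]
4. nav.w = 102  [aside.left = nav.right + 7]

nav = (x=265, y=45, w=102, h=118)
violated soft preferences: none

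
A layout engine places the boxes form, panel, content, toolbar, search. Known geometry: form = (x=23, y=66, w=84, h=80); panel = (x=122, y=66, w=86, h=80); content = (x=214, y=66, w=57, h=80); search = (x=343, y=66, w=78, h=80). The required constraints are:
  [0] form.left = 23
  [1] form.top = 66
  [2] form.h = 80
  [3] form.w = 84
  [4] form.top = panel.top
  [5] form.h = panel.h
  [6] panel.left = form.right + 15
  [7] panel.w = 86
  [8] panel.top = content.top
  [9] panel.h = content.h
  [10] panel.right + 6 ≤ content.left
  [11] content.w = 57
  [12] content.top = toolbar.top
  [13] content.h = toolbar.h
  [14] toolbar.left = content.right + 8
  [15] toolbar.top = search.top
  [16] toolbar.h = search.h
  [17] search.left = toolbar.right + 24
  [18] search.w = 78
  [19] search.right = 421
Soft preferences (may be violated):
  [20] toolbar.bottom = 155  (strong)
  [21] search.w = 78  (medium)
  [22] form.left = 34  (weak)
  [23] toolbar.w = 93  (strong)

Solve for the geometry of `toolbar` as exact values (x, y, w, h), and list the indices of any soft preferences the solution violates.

toolbar = (x=279, y=66, w=40, h=80)
violated soft preferences: 20, 22, 23

1. toolbar.y = 66  [content.top = toolbar.top]
2. toolbar.h = 80  [content.h = toolbar.h]
3. toolbar.x = 279  [toolbar.left = content.right + 8]
4. toolbar.w = 40  [search.left = toolbar.right + 24]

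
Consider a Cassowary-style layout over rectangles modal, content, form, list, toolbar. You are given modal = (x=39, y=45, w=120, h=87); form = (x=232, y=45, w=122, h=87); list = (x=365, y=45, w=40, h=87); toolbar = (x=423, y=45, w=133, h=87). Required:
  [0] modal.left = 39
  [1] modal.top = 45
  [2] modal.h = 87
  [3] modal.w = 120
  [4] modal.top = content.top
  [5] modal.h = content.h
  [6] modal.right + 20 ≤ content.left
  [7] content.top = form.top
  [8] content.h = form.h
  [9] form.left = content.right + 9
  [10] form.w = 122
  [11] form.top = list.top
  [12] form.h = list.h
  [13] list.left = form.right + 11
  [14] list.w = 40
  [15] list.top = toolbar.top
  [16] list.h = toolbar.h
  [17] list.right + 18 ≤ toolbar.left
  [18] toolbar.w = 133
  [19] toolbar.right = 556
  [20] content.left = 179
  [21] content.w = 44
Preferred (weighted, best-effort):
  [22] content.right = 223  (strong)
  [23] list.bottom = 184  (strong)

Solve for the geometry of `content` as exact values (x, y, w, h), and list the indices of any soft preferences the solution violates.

content = (x=179, y=45, w=44, h=87)
violated soft preferences: 23

1. content.y = 45  [modal.top = content.top]
2. content.h = 87  [modal.h = content.h]
3. content.x = 179  [content.left = 179]
4. content.w = 44  [content.w = 44]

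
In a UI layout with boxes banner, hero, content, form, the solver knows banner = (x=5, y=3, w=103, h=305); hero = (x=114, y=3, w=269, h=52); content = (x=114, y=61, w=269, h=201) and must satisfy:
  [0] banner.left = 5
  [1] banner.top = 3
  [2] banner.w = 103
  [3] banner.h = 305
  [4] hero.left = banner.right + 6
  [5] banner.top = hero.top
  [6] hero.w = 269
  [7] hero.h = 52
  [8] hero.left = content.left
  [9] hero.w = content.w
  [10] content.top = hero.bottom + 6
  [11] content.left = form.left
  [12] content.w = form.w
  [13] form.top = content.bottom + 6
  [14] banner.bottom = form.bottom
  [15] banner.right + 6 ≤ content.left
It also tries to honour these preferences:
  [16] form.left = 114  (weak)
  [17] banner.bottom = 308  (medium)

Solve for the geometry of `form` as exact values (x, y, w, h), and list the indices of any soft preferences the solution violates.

form = (x=114, y=268, w=269, h=40)
violated soft preferences: none

1. form.x = 114  [content.left = form.left]
2. form.w = 269  [content.w = form.w]
3. form.y = 268  [form.top = content.bottom + 6]
4. form.h = 40  [banner.bottom = form.bottom]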